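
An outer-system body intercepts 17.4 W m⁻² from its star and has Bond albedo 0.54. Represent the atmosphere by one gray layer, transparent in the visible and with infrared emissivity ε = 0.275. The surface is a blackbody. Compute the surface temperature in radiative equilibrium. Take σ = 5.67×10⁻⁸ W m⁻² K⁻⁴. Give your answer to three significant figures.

The planet radiates to space at T_e = [S(1−α)/(4σ)]^(1/4) = 77.08 K.
Surface balance with a leaky layer gives σT_s⁴ = σT_e⁴·2/(2−ε), so T_s = T_e·[2/(2−0.275)]^(1/4) = 79.98 K.

80.0 kelvin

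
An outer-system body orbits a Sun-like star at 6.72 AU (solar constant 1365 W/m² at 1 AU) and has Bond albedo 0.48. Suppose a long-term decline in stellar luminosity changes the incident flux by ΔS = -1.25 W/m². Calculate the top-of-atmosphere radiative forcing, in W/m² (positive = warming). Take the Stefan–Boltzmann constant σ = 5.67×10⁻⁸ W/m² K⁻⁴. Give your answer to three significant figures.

-0.163 W/m²

Irradiance scales as 1/d², so S = 1365 W/m² × (1/6.72)² = 30.23 W/m².
TOA radiative forcing: ΔF = (1−α)ΔS/4 = 0.52·(-1.25)/4 = -0.1625 W/m².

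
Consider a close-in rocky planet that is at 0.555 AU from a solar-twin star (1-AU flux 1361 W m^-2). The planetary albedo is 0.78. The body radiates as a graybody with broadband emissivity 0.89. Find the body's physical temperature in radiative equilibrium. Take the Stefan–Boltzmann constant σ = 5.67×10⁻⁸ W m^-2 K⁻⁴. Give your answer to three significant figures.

263 K

Irradiance scales as 1/d², so S = 1361 W m^-2 × (1/0.555)² = 4418 W m^-2.
Averaging over the sphere, the absorbed flux is S(1−α)/4 = 243.0 W m^-2.
Radiative balance εσT⁴ = 243.0 gives T = [243.0/(0.89·σ)]^(1/4) = 263.4 K.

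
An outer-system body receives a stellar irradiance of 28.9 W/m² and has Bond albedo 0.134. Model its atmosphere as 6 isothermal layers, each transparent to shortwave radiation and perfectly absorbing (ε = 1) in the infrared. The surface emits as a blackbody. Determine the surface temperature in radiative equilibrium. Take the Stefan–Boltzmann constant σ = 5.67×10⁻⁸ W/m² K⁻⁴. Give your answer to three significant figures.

The effective emission temperature is T_e = [S(1−α)/(4σ)]^¼ = 102.5 K.
With N = 6 opaque layers, T_s = (N+1)^(1/4)·T_e = 7^(1/4)·102.5 = 166.7 K.

167 K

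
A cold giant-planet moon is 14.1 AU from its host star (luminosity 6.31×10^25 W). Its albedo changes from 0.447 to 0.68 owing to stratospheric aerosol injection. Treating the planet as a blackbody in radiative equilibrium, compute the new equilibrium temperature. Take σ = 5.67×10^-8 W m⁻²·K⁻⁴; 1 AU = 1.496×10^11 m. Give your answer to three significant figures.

35.5 K

d = 14.1 × 1.496×10^11 m = 2.109×10^12 m.
Flux at the orbit: S = L/(4πd²) = 6.31×10^25/(4π·(2.11×10^12)²) = 1.129 W m⁻².
With the new albedo, S(1−α₂)/4 = 0.09028 W m⁻², so T₂ = 35.52 K.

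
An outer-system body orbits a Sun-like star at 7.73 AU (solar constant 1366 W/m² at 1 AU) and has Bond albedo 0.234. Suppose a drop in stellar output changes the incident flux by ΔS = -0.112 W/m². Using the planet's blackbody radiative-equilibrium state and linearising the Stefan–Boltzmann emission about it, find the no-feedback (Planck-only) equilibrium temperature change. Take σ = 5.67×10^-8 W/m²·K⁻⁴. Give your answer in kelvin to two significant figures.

Flux at the orbit: S = 1366/(7.73)² = 22.86 W/m².
Reference equilibrium: T_e = [S(1−α)/(4σ)]^(1/4) = 93.74 K.
Only a fraction (1−α) is absorbed and it's spread over 4πR², so ΔF = (1−α)ΔS/4 = -0.02145 W/m².
Planck response: λ_P = 4σT_e³ = 4·5.67×10⁻⁸·(93.74)³ = 0.1868 W/m²/K.
ΔT₀ = ΔF/λ_P = -0.02145/0.1868 = -0.115 K.

-0.11 K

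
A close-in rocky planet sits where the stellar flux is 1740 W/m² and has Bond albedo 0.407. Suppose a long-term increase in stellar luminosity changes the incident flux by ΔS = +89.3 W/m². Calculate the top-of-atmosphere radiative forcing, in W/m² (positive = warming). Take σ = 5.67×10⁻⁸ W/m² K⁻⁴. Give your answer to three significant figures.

13.2 W/m²

ΔF = Δ[S(1−α)]/4 = (1−0.407)·+89.3/4 = 13.24 W/m².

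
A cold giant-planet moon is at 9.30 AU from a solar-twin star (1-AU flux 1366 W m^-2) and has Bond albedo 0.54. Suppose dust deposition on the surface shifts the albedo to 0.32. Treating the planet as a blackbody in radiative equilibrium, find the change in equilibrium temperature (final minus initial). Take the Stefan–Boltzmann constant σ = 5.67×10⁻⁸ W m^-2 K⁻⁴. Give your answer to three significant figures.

Flux at the orbit: S = 1366/(9.30)² = 15.79 W m^-2.
Before: T₁ = [15.79·0.46/(4σ)]^(1/4) = 75.23 K.
After:  T₂ = [15.79·0.68/(4σ)]^(1/4) = 82.95 K.
ΔT = T₂ − T₁ = 7.723 K.

7.72 K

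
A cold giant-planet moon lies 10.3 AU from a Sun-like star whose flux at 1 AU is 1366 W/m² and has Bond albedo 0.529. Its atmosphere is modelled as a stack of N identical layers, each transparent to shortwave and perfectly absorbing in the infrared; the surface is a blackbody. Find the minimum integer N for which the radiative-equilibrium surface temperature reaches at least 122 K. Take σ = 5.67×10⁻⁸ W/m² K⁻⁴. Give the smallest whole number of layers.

8

By the inverse-square law, S = 1366/10.3² = 12.88 W/m².
The effective emission temperature is T_e = [S(1−α)/(4σ)]^¼ = 71.91 K.
Since T_s⁴ = (N+1)T_e⁴, we need N ≥ (T_s/T_e)⁴ − 1 = 7.285.
So N ≥ 7.285; the smallest integer is N = 8.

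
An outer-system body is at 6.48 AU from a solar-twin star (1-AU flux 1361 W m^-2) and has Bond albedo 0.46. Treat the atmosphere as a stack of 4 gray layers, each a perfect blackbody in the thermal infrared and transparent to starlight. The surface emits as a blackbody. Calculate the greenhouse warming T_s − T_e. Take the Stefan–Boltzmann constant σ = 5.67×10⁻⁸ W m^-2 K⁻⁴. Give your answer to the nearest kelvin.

46 kelvin

Flux at the orbit: S = 1361/(6.48)² = 32.41 W m^-2.
OLR = S(1−α)/4 = 4.376 W m^-2; the top layer radiates at T_e = 93.73 K.
Surface: T_s = (5)^¼·T_e = 140.2 K.
Warming: T_s − T_e = 46.43 K.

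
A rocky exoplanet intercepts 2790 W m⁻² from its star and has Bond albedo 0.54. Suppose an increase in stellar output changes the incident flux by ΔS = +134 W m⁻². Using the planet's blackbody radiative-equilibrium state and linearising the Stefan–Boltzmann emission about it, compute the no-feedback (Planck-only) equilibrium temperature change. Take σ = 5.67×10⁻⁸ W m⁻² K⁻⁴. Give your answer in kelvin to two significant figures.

Unperturbed T_e = [2790·(1−0.54)/(4σ)]^¼ = 274.3 K.
ΔF = Δ[S(1−α)]/4 = (1−0.54)·+134/4 = 15.41 W m⁻².
Linearising σT⁴ gives d(σT⁴)/dT = 4σT_e³ = 4.679 W m⁻² per K.
ΔT₀ = ΔF/λ_P = 15.41/4.679 = 3.29 K.

3.3 K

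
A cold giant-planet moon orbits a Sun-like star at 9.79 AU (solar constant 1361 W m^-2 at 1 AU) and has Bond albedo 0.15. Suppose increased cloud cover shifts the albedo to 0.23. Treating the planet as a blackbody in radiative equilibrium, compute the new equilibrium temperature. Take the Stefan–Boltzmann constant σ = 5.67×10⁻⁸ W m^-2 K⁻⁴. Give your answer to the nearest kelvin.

83 kelvin

Irradiance scales as 1/d², so S = 1361 W m^-2 × (1/9.79)² = 14.20 W m^-2.
With the new albedo, S(1−α₂)/4 = 2.734 W m^-2, so T₂ = 83.33 K.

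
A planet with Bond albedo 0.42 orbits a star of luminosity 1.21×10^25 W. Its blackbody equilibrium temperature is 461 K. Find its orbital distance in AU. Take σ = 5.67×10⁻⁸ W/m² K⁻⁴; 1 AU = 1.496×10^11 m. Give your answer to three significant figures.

The flux needed for this T is 4σT⁴/(1−0.42) = 17660 W/m².
Then d = [L/(4πS)]^(1/2) = 7.384×10^9 m, i.e. 0.04936 AU.

0.0494 AU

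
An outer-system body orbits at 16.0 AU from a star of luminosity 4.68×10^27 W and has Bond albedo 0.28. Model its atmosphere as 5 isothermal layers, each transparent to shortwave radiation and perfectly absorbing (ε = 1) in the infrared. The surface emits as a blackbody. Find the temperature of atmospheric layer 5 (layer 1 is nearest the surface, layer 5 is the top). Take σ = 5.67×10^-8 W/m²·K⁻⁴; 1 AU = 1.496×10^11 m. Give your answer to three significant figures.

120 K

d = 16.0 × 1.496×10^11 m = 2.394×10^12 m.
Spreading L over a sphere of radius d: S = 4.68×10^27/(4π·2.39×10^12²) = 65.00 W/m².
The effective emission temperature is T_e = [S(1−α)/(4σ)]^¼ = 119.9 K.
In the N-layer model, layer k (counted from the surface) has T_k = (N+1−k)^(1/4)·T_e.
With k = 5: T_5 = (5+1−5)^¼·119.9 K = 119.9 K.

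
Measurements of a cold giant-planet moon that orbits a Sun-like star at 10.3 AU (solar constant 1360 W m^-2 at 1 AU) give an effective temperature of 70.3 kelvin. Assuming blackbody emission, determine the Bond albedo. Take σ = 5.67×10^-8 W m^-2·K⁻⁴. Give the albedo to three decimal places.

0.568

Irradiance scales as 1/d², so S = 1360 W m^-2 × (1/10.3)² = 12.82 W m^-2.
From σT⁴ = S(1−α)/4 we invert for α: 1−α = 4σT⁴/S.
σT⁴ = 1.385 W m^-2, so 4σT⁴ = 5.539 W m^-2.
Hence α = 1 − 5.539/12.82 = 0.5679.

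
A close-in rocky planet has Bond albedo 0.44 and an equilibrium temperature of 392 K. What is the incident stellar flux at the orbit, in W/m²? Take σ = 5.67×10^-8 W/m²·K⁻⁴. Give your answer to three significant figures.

9560 W/m²

From S(1−α)/4 = σT⁴: S = 4σT⁴/(1−α).
σT⁴ = 5.67×10⁻⁸·(392)⁴ = 1339 W/m².
S = 4·1339/0.56 = 9563 W/m².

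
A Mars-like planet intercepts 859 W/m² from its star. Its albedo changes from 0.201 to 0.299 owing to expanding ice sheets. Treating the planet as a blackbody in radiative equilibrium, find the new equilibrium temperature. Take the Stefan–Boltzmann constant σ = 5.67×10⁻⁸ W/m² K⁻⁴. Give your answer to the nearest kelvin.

T₂ = [S(1−α₂)/(4σ)]^(1/4) = [859.0·0.701/(4σ)]^(1/4) = 227.0 K.

227 K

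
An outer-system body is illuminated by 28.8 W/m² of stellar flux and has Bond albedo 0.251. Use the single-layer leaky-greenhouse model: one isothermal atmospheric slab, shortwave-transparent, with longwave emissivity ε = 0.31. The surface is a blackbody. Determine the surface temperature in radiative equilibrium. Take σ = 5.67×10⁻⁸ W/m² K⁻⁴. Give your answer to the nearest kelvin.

103 kelvin

Effective emission temperature (TOA balance): σT_e⁴ = S(1−α)/4 = 5.393 W/m² → T_e = 98.75 K.
The surface balance (absorbed SW + ε·downward IR = σT_s⁴) with T_a⁴ = T_s⁴/2 reduces to T_s = T_e·[2/(2−ε)]^¼ = 103.0 K.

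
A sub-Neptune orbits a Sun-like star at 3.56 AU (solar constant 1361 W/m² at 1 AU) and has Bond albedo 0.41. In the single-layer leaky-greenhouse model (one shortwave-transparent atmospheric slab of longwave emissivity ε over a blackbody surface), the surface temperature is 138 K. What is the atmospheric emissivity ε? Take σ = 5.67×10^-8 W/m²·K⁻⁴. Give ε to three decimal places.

Irradiance scales as 1/d², so S = 1361 W/m² × (1/3.56)² = 107.4 W/m².
TOA balance gives T_e = 129.3 K.
Since (2−ε)/2 = (T_e/T_s)⁴ = 0.7703, ε = 0.4594.

0.459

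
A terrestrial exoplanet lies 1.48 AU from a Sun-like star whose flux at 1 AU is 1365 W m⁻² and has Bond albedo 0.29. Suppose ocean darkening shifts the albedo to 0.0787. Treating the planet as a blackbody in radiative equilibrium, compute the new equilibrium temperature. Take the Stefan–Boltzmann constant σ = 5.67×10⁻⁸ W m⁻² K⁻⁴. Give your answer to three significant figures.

224 K

Flux at the orbit: S = 1365/(1.48)² = 623.2 W m⁻².
With the new albedo, S(1−α₂)/4 = 143.5 W m⁻², so T₂ = 224.3 K.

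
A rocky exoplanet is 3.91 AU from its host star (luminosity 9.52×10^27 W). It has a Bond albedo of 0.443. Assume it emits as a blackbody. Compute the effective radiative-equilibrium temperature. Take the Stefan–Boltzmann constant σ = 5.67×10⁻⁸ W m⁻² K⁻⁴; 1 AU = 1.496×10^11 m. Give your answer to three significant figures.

272 K

Orbital distance: d = 3.91 AU = 5.849×10^11 m.
S = L/(4πd²) = 2214 W m⁻².
Absorbed flux (global mean): S(1−α)/4 = 2214·0.557/4 = 308.3 W m⁻².
Balancing against σT⁴: T = (308.3/5.67×10⁻⁸)^(1/4) = 271.6 K.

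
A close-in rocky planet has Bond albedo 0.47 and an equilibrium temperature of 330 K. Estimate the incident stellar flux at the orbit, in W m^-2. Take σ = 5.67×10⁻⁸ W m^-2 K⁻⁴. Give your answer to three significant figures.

5070 W m^-2

From S(1−α)/4 = σT⁴: S = 4σT⁴/(1−α).
σT⁴ = 5.67×10⁻⁸·(330)⁴ = 672.4 W m^-2.
S = 4·672.4/0.53 = 5075 W m^-2.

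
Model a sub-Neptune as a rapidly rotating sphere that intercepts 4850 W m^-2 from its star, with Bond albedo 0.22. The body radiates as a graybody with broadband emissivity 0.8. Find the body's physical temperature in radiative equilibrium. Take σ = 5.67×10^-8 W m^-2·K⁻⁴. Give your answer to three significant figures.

Averaging over the sphere, the absorbed flux is S(1−α)/4 = 945.8 W m^-2.
Radiative balance εσT⁴ = 945.8 gives T = [945.8/(0.8·σ)]^(1/4) = 380.0 K.

380 K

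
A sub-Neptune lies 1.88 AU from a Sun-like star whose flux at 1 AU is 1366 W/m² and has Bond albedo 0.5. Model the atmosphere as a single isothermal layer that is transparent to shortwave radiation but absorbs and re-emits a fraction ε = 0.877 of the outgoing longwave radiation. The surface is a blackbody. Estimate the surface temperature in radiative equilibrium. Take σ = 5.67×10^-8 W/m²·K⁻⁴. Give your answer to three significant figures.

197 K

By the inverse-square law, S = 1366/1.88² = 386.5 W/m².
Effective emission temperature (TOA balance): σT_e⁴ = S(1−α)/4 = 48.31 W/m² → T_e = 170.9 K.
For a single slab of emissivity ε, T_s⁴ = 2T_e⁴/(2−ε); thus T_s = 170.9·(1.781)^(1/4) = 197.4 K.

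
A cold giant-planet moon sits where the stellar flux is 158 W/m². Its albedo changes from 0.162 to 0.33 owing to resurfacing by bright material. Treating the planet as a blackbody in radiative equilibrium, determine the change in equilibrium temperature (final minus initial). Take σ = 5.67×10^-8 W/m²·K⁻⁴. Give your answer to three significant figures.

-8.46 K

Initial: T₁ = [S(1−0.162)/(4σ)]^(1/4) = 155.4 K.
With α = 0.33, T₂ = 147.0 K.
ΔT = T₂ − T₁ = -8.456 K.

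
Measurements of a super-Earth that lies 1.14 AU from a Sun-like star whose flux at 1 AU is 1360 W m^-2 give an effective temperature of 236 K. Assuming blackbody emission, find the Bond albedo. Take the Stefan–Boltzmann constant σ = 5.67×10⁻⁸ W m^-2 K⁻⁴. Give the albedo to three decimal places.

0.328

Flux at the orbit: S = 1360/(1.14)² = 1046 W m^-2.
Energy balance: S(1−α)/4 = σT⁴, so 1−α = 4σT⁴/S.
4σT⁴ = 4·5.67×10⁻⁸·(236)⁴ = 703.5 W m^-2.
Hence α = 1 − 703.5/1046 = 0.3277.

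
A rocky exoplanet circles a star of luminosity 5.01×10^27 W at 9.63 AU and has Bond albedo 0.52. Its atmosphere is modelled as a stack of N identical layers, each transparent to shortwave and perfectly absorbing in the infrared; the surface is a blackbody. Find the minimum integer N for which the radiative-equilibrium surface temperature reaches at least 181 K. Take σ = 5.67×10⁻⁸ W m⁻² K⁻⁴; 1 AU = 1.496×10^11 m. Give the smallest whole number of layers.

Orbital distance: d = 9.63 AU = 1.441×10^12 m.
Flux at the orbit: S = L/(4πd²) = 5.01×10^27/(4π·(1.44×10^12)²) = 192.1 W m⁻².
Top-of-atmosphere balance: σT_e⁴ = S(1−α)/4 = 23.05 W m⁻² → T_e = 142.0 K.
T_s = (N+1)^(1/4)·T_e ≥ 181 K requires N+1 ≥ (T_s/T_e)⁴ = (181/142.0)⁴ = 2.640.
So N ≥ 1.640; the smallest integer is N = 2.

2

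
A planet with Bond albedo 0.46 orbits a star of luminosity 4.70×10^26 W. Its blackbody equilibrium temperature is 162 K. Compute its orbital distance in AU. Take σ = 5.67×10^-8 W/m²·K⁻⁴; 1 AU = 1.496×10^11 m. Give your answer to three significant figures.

The flux needed for this T is 4σT⁴/(1−0.46) = 289.3 W/m².
From L = 4πd²S, d = √(4.70×10^26/(4π·289.3)) = 3.596×10^11 m = 2.404 AU.

2.40 AU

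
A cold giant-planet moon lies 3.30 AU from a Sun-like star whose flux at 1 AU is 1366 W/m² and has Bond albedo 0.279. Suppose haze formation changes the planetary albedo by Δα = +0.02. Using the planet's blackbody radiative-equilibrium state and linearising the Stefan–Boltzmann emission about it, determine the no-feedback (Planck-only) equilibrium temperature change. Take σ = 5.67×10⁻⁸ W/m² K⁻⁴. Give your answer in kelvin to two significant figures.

-0.98 K

Flux at the orbit: S = 1366/(3.30)² = 125.4 W/m².
The baseline emission temperature is T_e = 141.3 K.
TOA radiative forcing: ΔF = −S·Δα/4 = −125.4·(+0.02)/4 = -0.6272 W/m².
Planck response: λ_P = 4σT_e³ = 4·5.67×10⁻⁸·(141.3)³ = 0.6400 W/m²/K.
Hence the no-feedback warming is ΔF/(4σT_e³) = -0.980 K.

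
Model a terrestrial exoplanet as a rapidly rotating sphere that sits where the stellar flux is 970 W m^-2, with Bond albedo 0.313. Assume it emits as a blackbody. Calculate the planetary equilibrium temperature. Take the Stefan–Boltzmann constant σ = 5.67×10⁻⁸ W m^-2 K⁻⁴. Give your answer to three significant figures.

233 K

Absorbed flux (global mean): S(1−α)/4 = 970.0·0.687/4 = 166.6 W m^-2.
In equilibrium σT⁴ equals this, so T = 232.8 K.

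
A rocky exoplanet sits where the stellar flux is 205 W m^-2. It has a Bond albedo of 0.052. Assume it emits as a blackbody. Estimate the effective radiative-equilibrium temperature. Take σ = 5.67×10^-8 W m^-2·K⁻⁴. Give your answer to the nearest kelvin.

171 K

Averaging over the sphere, the absorbed flux is S(1−α)/4 = 48.59 W m^-2.
In equilibrium σT⁴ equals this, so T = 171.1 K.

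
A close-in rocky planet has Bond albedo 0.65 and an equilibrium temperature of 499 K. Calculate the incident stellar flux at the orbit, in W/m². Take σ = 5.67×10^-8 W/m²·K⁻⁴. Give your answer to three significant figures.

40200 W/m²

From S(1−α)/4 = σT⁴: S = 4σT⁴/(1−α).
σT⁴ = 5.67×10⁻⁸·(499)⁴ = 3515 W/m².
So S = 4×3515/(1−0.65) = 40180 W/m².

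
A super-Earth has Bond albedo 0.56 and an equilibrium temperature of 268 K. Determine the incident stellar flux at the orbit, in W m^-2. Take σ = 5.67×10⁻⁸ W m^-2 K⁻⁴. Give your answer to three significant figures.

From S(1−α)/4 = σT⁴: S = 4σT⁴/(1−α).
The emitted flux is σT⁴ = 292.5 W m^-2.
So S = 4×292.5/(1−0.56) = 2659 W m^-2.

2660 W m^-2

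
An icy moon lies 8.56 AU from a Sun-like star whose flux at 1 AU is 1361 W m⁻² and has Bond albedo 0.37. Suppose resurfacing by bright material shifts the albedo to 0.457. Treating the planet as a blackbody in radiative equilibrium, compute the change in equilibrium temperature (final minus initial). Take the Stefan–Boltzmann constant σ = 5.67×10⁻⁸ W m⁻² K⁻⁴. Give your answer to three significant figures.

-3.09 kelvin

Irradiance scales as 1/d², so S = 1361 W m⁻² × (1/8.56)² = 18.57 W m⁻².
With α = 0.37, T₁ = 84.75 K.
With α = 0.457, T₂ = 81.66 K.
ΔT = T₂ − T₁ = -3.091 K.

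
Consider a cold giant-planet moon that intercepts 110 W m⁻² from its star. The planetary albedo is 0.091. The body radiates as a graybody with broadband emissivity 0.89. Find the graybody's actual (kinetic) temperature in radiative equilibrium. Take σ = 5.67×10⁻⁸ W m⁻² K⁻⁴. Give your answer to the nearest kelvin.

149 K

The planet absorbs (1−α)S over its disc πR² and re-emits over 4πR², so the mean absorbed flux is (1−0.091)·110.0/4 = 25.00 W m⁻².
Radiative balance εσT⁴ = 25.00 gives T = [25.00/(0.89·σ)]^(1/4) = 149.2 K.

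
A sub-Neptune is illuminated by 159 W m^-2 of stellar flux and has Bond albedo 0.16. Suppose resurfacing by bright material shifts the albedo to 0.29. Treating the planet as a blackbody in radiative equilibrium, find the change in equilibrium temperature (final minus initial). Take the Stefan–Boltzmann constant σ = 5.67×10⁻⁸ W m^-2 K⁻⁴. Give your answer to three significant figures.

-6.41 kelvin

With α = 0.16, T₁ = 155.8 K.
After:  T₂ = [159.0·0.71/(4σ)]^(1/4) = 149.4 K.
Change: 149.4 − 155.8 = -6.412 K.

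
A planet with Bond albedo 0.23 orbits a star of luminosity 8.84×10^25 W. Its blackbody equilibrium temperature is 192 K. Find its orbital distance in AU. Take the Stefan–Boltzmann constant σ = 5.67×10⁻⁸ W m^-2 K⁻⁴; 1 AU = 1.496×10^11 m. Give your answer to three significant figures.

0.886 AU

The flux needed for this T is 4σT⁴/(1−0.23) = 400.3 W m^-2.
Then d = [L/(4πS)]^(1/2) = 1.326×10^11 m, i.e. 0.8862 AU.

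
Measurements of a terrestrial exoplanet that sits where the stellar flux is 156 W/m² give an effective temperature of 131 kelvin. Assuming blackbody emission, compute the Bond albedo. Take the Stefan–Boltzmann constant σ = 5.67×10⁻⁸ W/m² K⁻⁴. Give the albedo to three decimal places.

0.572

From σT⁴ = S(1−α)/4 we invert for α: 1−α = 4σT⁴/S.
σT⁴ = 16.70 W/m², so 4σT⁴ = 66.79 W/m².
1−α = 66.79/156.0 = 0.4282, so α = 0.5718.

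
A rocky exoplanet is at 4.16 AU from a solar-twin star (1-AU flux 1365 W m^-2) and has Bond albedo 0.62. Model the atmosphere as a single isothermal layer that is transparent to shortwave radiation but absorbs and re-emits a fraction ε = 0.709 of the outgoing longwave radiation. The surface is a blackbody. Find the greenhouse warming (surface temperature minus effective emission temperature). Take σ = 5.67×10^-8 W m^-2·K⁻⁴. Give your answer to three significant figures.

Irradiance scales as 1/d², so S = 1365 W m^-2 × (1/4.16)² = 78.88 W m^-2.
Effective emission temperature (TOA balance): σT_e⁴ = S(1−α)/4 = 7.493 W m^-2 → T_e = 107.2 K.
Surface balance with a leaky layer gives σT_s⁴ = σT_e⁴·2/(2−ε), so T_s = T_e·[2/(2−0.709)]^(1/4) = 119.6 K.
T_s − T_e = 119.6 − 107.2 = 12.40 K.

12.4 K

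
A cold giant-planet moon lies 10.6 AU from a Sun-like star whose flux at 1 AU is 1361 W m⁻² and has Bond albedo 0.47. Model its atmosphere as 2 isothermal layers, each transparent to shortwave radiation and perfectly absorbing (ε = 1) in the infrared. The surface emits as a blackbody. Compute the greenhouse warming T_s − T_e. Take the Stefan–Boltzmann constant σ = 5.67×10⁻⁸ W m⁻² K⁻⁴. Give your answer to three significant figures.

Flux at the orbit: S = 1361/(10.6)² = 12.11 W m⁻².
The effective emission temperature is T_e = [S(1−α)/(4σ)]^¼ = 72.94 K.
Surface: T_s = (3)^¼·T_e = 96.00 K.
So the greenhouse effect raises the surface by 96.00 − 72.94 = 23.05 K.

23.1 K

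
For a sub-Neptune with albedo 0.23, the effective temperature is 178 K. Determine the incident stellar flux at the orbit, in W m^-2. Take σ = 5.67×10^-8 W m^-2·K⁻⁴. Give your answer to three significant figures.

296 W m^-2

From S(1−α)/4 = σT⁴: S = 4σT⁴/(1−α).
The emitted flux is σT⁴ = 56.92 W m^-2.
So S = 4×56.92/(1−0.23) = 295.7 W m^-2.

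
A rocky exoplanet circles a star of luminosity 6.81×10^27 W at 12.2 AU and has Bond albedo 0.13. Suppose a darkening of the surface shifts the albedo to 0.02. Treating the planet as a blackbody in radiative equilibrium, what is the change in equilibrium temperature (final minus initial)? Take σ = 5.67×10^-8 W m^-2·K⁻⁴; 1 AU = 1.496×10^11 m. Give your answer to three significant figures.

4.78 K

Orbital distance: d = 12.2 AU = 1.825×10^12 m.
S = L/(4πd²) = 162.7 W m^-2.
Before: T₁ = [162.7·0.87/(4σ)]^(1/4) = 158.1 K.
After:  T₂ = [162.7·0.98/(4σ)]^(1/4) = 162.8 K.
ΔT = T₂ − T₁ = 4.775 K.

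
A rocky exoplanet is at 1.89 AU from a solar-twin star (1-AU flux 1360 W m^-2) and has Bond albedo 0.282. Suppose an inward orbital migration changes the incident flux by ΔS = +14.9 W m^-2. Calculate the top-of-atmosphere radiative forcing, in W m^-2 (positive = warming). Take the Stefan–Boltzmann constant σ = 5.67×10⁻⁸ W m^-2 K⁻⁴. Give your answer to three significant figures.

Irradiance scales as 1/d², so S = 1360 W m^-2 × (1/1.89)² = 380.7 W m^-2.
Only a fraction (1−α) is absorbed and it's spread over 4πR², so ΔF = (1−α)ΔS/4 = 2.675 W m^-2.

2.67 W m^-2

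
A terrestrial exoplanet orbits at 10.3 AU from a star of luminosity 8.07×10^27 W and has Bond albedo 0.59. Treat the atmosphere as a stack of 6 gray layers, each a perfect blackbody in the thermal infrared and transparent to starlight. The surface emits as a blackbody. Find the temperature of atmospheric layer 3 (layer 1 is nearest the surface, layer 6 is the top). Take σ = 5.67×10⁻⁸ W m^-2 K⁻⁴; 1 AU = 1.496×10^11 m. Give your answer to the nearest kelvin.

210 K

Orbital distance: d = 10.3 AU = 1.541×10^12 m.
Spreading L over a sphere of radius d: S = 8.07×10^27/(4π·1.54×10^12²) = 270.5 W m^-2.
The effective emission temperature is T_e = [S(1−α)/(4σ)]^¼ = 148.7 K.
In the N-layer model, layer k (counted from the surface) has T_k = (N+1−k)^(1/4)·T_e.
T_3 = (4)^(1/4)·148.7 = 210.3 K.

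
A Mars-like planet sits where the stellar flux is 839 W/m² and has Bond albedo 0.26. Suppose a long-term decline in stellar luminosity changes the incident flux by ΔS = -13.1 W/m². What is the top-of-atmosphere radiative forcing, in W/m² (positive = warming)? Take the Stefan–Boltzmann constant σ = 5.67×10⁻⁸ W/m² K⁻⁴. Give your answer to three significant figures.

Only a fraction (1−α) is absorbed and it's spread over 4πR², so ΔF = (1−α)ΔS/4 = -2.423 W/m².

-2.42 W/m²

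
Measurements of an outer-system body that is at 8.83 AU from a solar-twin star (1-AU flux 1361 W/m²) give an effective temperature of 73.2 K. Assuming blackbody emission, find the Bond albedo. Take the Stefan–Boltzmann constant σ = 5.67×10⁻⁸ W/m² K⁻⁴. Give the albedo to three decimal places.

0.627

Irradiance scales as 1/d², so S = 1361 W/m² × (1/8.83)² = 17.46 W/m².
From σT⁴ = S(1−α)/4 we invert for α: 1−α = 4σT⁴/S.
σT⁴ = 1.628 W/m², so 4σT⁴ = 6.512 W/m².
Hence α = 1 − 6.512/17.46 = 0.6270.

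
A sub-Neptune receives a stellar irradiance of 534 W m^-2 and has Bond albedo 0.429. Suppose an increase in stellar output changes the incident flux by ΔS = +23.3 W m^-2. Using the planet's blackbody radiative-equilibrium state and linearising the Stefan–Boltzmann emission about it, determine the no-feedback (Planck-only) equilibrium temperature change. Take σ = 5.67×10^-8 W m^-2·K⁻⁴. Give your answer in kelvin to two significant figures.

Reference equilibrium: T_e = [S(1−α)/(4σ)]^(1/4) = 191.5 K.
Only a fraction (1−α) is absorbed and it's spread over 4πR², so ΔF = (1−α)ΔS/4 = 3.326 W m^-2.
Planck response: λ_P = 4σT_e³ = 4·5.67×10⁻⁸·(191.5)³ = 1.592 W m^-2/K.
Hence the no-feedback warming is ΔF/(4σT_e³) = 2.09 K.

2.1 kelvin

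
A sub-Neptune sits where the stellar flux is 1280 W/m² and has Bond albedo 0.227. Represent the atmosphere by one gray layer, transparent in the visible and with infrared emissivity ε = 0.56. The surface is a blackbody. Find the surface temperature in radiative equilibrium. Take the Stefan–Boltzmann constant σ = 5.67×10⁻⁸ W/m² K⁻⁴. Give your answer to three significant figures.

The planet radiates to space at T_e = [S(1−α)/(4σ)]^(1/4) = 257.0 K.
For a single slab of emissivity ε, T_s⁴ = 2T_e⁴/(2−ε); thus T_s = 257.0·(1.389)^(1/4) = 279.0 K.

279 K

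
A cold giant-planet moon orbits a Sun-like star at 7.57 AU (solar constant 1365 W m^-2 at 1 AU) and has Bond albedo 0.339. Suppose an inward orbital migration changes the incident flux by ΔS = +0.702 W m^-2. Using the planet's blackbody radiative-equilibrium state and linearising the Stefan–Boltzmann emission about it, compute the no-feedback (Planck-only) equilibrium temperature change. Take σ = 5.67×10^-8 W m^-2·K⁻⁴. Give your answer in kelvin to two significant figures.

0.67 K

Irradiance scales as 1/d², so S = 1365 W m^-2 × (1/7.57)² = 23.82 W m^-2.
Unperturbed T_e = [23.82·(1−0.339)/(4σ)]^¼ = 91.28 K.
TOA radiative forcing: ΔF = (1−α)ΔS/4 = 0.661·(+0.702)/4 = 0.1160 W m^-2.
Planck response: λ_P = 4σT_e³ = 4·5.67×10⁻⁸·(91.28)³ = 0.1725 W m^-2/K.
So ΔT₀ = 0.1160/0.1725 = 0.673 K.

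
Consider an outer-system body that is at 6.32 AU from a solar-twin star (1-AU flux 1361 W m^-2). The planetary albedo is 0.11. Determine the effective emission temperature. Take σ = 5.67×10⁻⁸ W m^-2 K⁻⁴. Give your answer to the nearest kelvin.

108 kelvin

By the inverse-square law, S = 1361/6.32² = 34.07 W m^-2.
The planet absorbs (1−α)S over its disc πR² and re-emits over 4πR², so the mean absorbed flux is (1−0.11)·34.07/4 = 7.581 W m^-2.
Set σT⁴ = 7.581 → T = (7.581/σ)^(1/4) = 107.5 K.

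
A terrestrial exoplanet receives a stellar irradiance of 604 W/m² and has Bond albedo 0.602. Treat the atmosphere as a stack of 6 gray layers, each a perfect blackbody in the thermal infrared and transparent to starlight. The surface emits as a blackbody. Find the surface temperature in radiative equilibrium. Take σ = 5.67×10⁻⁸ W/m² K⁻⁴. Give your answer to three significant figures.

293 K

Top-of-atmosphere balance: σT_e⁴ = S(1−α)/4 = 60.10 W/m² → T_e = 180.4 K.
For an N-layer opaque stack, T_s⁴ = (N+1)T_e⁴, hence T_s = (7)^(1/4)×180.4 K = 293.5 K.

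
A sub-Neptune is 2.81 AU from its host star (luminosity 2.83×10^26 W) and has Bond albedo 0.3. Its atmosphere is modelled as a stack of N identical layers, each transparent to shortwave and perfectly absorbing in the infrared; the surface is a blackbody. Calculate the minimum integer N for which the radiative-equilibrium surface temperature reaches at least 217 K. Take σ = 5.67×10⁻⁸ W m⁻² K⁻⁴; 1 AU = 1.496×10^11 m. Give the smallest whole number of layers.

Orbital distance: d = 2.81 AU = 4.204×10^11 m.
S = L/(4πd²) = 127.4 W m⁻².
OLR = S(1−α)/4 = 22.30 W m⁻²; the top layer radiates at T_e = 140.8 K.
Since T_s⁴ = (N+1)T_e⁴, we need N ≥ (T_s/T_e)⁴ − 1 = 4.637.
So N ≥ 4.637; the smallest integer is N = 5.

5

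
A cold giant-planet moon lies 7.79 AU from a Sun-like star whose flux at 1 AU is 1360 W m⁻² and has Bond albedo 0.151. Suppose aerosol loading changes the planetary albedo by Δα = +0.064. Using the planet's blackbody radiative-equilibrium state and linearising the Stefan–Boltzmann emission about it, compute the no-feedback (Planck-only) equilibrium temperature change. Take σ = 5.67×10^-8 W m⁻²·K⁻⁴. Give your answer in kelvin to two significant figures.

-1.8 K

Irradiance scales as 1/d², so S = 1360 W m⁻² × (1/7.79)² = 22.41 W m⁻².
The baseline emission temperature is T_e = 95.70 K.
The change in absorbed flux is Δ[S(1−α)/4] = −SΔα/4 = -0.3586 W m⁻².
Planck response: λ_P = 4σT_e³ = 4·5.67×10⁻⁸·(95.70)³ = 0.1988 W m⁻²/K.
ΔT₀ = ΔF/λ_P = -0.3586/0.1988 = -1.80 K.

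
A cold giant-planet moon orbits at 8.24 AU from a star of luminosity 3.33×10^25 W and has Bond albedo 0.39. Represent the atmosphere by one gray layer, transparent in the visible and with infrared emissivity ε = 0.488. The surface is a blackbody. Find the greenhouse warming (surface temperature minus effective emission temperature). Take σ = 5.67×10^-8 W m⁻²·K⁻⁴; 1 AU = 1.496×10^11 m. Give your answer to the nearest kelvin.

Orbital distance: d = 8.24 AU = 1.233×10^12 m.
S = L/(4πd²) = 1.744 W m⁻².
The planet radiates to space at T_e = [S(1−α)/(4σ)]^(1/4) = 46.54 K.
For a single slab of emissivity ε, T_s⁴ = 2T_e⁴/(2−ε); thus T_s = 46.54·(1.323)^(1/4) = 49.91 K.
T_s − T_e = 49.91 − 46.54 = 3.371 K.

3 kelvin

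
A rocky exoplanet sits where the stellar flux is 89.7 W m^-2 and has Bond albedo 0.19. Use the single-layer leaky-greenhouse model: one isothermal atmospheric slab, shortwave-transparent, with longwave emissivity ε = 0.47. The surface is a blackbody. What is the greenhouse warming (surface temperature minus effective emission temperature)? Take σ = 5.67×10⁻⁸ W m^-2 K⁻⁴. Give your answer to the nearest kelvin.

The planet radiates to space at T_e = [S(1−α)/(4σ)]^(1/4) = 133.8 K.
Surface balance with a leaky layer gives σT_s⁴ = σT_e⁴·2/(2−ε), so T_s = T_e·[2/(2−0.47)]^(1/4) = 143.1 K.
The atmosphere warms the surface by 9.266 K.

9 K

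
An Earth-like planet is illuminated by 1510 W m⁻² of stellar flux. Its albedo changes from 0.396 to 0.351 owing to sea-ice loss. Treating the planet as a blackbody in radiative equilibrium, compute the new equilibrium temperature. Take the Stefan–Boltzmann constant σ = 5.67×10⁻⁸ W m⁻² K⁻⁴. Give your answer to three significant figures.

T₂ = [S(1−α₂)/(4σ)]^(1/4) = [1510·0.649/(4σ)]^(1/4) = 256.4 K.

256 K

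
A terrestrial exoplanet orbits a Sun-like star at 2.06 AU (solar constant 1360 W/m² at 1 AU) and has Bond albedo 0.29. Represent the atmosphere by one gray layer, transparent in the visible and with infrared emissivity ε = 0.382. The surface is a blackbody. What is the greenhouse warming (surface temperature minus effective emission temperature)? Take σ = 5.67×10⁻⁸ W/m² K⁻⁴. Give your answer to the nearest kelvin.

10 kelvin

Flux at the orbit: S = 1360/(2.06)² = 320.5 W/m².
At the top of the atmosphere, σT_e⁴ = S(1−α)/4 = 56.89 W/m², giving T_e = 178.0 K.
Surface balance with a leaky layer gives σT_s⁴ = σT_e⁴·2/(2−ε), so T_s = T_e·[2/(2−0.382)]^(1/4) = 187.7 K.
Greenhouse warming: T_s − T_e = 9.685 K.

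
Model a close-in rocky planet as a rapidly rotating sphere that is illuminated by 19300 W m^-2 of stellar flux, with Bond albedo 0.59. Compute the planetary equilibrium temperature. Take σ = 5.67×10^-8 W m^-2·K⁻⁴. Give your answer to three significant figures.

Absorbed flux (global mean): S(1−α)/4 = 19300·0.41/4 = 1978 W m^-2.
Set σT⁴ = 1978 → T = (1978/σ)^(1/4) = 432.2 K.

432 K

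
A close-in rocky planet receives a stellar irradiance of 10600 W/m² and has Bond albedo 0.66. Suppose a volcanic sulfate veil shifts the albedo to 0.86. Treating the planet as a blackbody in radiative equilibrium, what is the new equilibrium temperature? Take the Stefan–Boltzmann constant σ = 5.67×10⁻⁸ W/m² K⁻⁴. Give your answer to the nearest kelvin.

T₂ = [S(1−α₂)/(4σ)]^(1/4) = [10600·0.14/(4σ)]^(1/4) = 284.4 K.

284 kelvin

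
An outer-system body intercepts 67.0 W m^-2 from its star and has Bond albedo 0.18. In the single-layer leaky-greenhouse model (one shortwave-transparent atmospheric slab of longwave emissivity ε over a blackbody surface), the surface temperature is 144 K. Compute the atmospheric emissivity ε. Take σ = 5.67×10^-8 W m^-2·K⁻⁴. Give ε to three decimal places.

Effective temperature: T_e = [S(1−α)/(4σ)]^(1/4) = 124.8 K.
Since (2−ε)/2 = (T_e/T_s)⁴ = 0.5634, ε = 0.8733.

0.873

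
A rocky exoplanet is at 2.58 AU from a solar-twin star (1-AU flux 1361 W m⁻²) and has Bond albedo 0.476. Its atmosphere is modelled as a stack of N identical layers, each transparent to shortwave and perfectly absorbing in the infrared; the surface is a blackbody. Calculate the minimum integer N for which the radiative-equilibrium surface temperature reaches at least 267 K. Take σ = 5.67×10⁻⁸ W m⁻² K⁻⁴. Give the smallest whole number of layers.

Irradiance scales as 1/d², so S = 1361 W m⁻² × (1/2.58)² = 204.5 W m⁻².
OLR = S(1−α)/4 = 26.78 W m⁻²; the top layer radiates at T_e = 147.4 K.
Need (N+1)T_e⁴ ≥ T_s⁴, i.e. N+1 ≥ (267/147.4)⁴ = 10.758.
Rounding up, N = 10.

10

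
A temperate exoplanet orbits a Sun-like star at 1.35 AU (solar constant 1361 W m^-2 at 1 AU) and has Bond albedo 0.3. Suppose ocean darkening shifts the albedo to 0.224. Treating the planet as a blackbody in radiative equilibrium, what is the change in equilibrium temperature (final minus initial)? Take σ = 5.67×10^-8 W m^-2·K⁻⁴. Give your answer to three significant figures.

5.72 kelvin

By the inverse-square law, S = 1361/1.35² = 746.8 W m^-2.
With α = 0.3, T₁ = 219.1 K.
After:  T₂ = [746.8·0.776/(4σ)]^(1/4) = 224.8 K.
Change: 224.8 − 219.1 = 5.719 K.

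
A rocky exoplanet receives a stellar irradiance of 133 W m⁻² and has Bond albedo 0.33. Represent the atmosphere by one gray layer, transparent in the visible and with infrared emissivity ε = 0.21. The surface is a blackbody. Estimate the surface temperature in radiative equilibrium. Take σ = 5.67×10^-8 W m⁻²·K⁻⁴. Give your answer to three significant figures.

At the top of the atmosphere, σT_e⁴ = S(1−α)/4 = 22.28 W m⁻², giving T_e = 140.8 K.
Surface balance with a leaky layer gives σT_s⁴ = σT_e⁴·2/(2−ε), so T_s = T_e·[2/(2−0.21)]^(1/4) = 144.7 K.

145 K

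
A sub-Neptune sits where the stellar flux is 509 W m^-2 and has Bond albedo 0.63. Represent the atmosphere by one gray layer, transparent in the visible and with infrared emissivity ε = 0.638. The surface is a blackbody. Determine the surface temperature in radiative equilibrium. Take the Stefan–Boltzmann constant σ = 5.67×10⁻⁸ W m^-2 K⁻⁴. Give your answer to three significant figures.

187 K

The planet radiates to space at T_e = [S(1−α)/(4σ)]^(1/4) = 169.8 K.
The surface balance (absorbed SW + ε·downward IR = σT_s⁴) with T_a⁴ = T_s⁴/2 reduces to T_s = T_e·[2/(2−ε)]^¼ = 186.9 K.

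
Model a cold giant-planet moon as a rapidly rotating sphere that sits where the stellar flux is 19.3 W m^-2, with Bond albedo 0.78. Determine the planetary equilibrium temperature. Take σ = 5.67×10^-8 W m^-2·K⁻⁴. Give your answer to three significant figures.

65.8 K

The planet absorbs (1−α)S over its disc πR² and re-emits over 4πR², so the mean absorbed flux is (1−0.78)·19.30/4 = 1.061 W m^-2.
In equilibrium σT⁴ equals this, so T = 65.78 K.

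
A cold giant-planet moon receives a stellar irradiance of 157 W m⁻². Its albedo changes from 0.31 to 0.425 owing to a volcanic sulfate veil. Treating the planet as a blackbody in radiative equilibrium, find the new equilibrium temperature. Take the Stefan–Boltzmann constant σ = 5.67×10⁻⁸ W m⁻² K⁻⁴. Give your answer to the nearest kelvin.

141 kelvin

New equilibrium: T₂ = [(1−0.425)·157.0/(4σ)]^(1/4) = 141.2 K.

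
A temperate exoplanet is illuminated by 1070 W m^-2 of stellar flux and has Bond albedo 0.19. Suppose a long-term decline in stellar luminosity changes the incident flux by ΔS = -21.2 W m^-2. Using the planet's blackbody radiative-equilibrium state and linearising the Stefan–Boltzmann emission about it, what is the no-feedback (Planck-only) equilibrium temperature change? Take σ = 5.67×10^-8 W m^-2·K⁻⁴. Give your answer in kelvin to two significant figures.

-1.2 K

Unperturbed T_e = [1070·(1−0.19)/(4σ)]^¼ = 248.6 K.
TOA radiative forcing: ΔF = (1−α)ΔS/4 = 0.81·(-21.2)/4 = -4.293 W m^-2.
The Planck feedback parameter is 4σT_e³ = 3.486 W m^-2/K.
Hence the no-feedback warming is ΔF/(4σT_e³) = -1.23 K.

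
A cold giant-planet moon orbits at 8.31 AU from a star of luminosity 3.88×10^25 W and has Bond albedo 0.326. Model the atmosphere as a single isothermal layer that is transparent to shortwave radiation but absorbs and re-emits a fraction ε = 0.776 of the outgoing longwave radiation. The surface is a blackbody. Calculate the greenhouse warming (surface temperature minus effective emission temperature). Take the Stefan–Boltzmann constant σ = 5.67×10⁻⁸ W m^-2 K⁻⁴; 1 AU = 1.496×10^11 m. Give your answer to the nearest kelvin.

d = 8.31 × 1.496×10^11 m = 1.243×10^12 m.
Flux at the orbit: S = L/(4πd²) = 3.88×10^25/(4π·(1.24×10^12)²) = 1.998 W m^-2.
Effective emission temperature (TOA balance): σT_e⁴ = S(1−α)/4 = 0.3366 W m^-2 → T_e = 49.36 K.
The surface balance (absorbed SW + ε·downward IR = σT_s⁴) with T_a⁴ = T_s⁴/2 reduces to T_s = T_e·[2/(2−ε)]^¼ = 55.81 K.
T_s − T_e = 55.81 − 49.36 = 6.447 K.

6 K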